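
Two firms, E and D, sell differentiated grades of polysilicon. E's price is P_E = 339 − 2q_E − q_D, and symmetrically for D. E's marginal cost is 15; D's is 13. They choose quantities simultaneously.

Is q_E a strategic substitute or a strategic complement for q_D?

strategic substitutes

Firm E's profit: π = q_E(339 − 2q_E − q_D) − 15q_E.
∂π/∂q_E = 324 − 4q_E − q_D = 0 ⇒ q_E = 81 − 0.25q_D.
The best-response slope dq_E/dq_D = −0.25 < 0: the reaction function is downward-sloping, so the choices are strategic substitutes.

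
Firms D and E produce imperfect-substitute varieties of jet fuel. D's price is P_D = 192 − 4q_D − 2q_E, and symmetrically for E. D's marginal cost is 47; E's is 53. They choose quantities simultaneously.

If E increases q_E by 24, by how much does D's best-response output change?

-6

Firm D's profit: π = q_D(192 − 4q_D − 2q_E) − 47q_D.
∂π/∂q_D = 145 − 8q_D − 2q_E = 0 ⇒ q_D = 18.125 − 0.25q_E.
The reaction-function slope is −0.25, so a 24-unit rise in q_E moves q_D by −0.25 × 24 = −6. D's best response falls — the actions are strategic substitutes.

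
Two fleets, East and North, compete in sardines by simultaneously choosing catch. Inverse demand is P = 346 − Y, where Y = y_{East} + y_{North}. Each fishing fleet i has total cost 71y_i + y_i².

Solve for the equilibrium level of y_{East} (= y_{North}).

55

Fishing fleet East's profit: π = y_{East}(346 − (y_{East} + y_{North})) − 71y_{East} − y_{East}².
∂π/∂y_{East} = 275 − 4y_{East} − y_{North} = 0, so y_{East} = 68.75 − 0.25y_{North}.
By symmetry y_{North} = y_{East}; substituting into the reaction function, 1.25y_{East} = 68.75 and y_{East} = 55.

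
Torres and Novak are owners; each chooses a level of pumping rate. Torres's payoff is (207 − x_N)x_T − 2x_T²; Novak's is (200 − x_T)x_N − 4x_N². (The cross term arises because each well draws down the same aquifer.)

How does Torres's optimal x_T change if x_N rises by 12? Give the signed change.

-3

Expanding Torres's payoff: 207x_T − x_Nx_T − 2x_T².
∂π/∂x_T = 207 − x_N − 4x_T = 0, so x_T = 51.75 − 0.25x_N.
The reaction-function slope is −0.25, so a 12-unit rise in x_N moves x_T by −0.25 × 12 = −3. Torres's best response falls — the actions are strategic substitutes.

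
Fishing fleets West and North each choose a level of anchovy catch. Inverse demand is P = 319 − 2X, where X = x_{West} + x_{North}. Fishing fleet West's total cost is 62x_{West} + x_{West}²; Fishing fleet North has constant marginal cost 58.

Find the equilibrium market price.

163.2

Fishing fleet West's profit: π = x_{West}(319 − 2(x_{West} + x_{North})) − 62x_{West} − x_{West}².
∂π/∂x_{West} = 257 − 6x_{West} − 2x_{North} = 0, so x_{West} = 257/6 − (1/3)x_{North}.
For North: ∂π/∂x_{North} = 261 − 4x_{North} − 2x_{West} = 0 ⇒ x_{North} = 65.25 − 0.5x_{West}.
Solving the two reaction functions simultaneously: (1 − (−1/3)(−0.5))x_{West} = 257/6 − (1/3)·65.25, so (5/6)x_{West} = 253/12 and x_{West} = 25.3.
Then x_{North} = 65.25 − 0.5·25.3 = 52.6.
Equilibrium price: P = 319 − 2·77.9 = 163.2.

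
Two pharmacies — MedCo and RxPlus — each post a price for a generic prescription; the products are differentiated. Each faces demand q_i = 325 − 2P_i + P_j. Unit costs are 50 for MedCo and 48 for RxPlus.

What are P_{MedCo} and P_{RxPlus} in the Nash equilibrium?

MedCo's profit: π = (P_{MedCo} − 50)(325 − 2P_{MedCo} + P_{RxPlus}).
∂π/∂P_{MedCo} = 425 − 4P_{MedCo} + P_{RxPlus} = 0 ⇒ P_{MedCo} = 106.25 + 0.25P_{RxPlus}.
Similarly P_{RxPlus} = 105.25 + 0.25P_{MedCo}.
Substituting the second reaction function into the first: P_{MedCo} = 106.25 + 0.25(105.25 + 0.25P_{MedCo}), which gives 0.9375P_{MedCo} = 132.5625 ⇒ P_{MedCo} = 141.4.
Then P_{RxPlus} = 105.25 + 0.25·141.4 = 140.6.

141.4, 140.6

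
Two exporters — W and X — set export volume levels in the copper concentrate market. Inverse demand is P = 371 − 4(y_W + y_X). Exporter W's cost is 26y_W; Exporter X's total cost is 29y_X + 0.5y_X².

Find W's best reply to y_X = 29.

28.625

Exporter W's profit: π = y_W(371 − 4(y_W + y_X)) − 26y_W.
∂π/∂y_W = 345 − 8y_W − 4y_X = 0, so y_W = 43.125 − 0.5y_X.
At y_X = 29: y_W = 43.125 − 0.5·29 = 28.625.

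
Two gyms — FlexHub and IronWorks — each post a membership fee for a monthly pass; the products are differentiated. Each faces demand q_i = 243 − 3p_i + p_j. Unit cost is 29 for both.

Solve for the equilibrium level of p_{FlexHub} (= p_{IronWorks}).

FlexHub's profit: π = (p_{FlexHub} − 29)(243 − 3p_{FlexHub} + p_{IronWorks}).
∂π/∂p_{FlexHub} = 330 − 6p_{FlexHub} + p_{IronWorks} = 0 ⇒ p_{FlexHub} = 55 + (1/6)p_{IronWorks}.
The game is symmetric, so in equilibrium p_{IronWorks} = p_{FlexHub}: the reaction function gives (5/6)p_{FlexHub} = 55, hence p_{FlexHub} = 66.

66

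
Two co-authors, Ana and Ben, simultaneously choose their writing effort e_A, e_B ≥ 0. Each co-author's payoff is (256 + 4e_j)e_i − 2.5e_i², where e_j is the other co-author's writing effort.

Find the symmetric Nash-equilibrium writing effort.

256

Ana's payoff is (256 + 4e_B)e_A − 2.5e_A².
∂π/∂e_A = 256 + 4e_B − 5e_A = 0, so e_A = 51.2 + 0.8e_B.
Setting e_A = e_B in the reaction function: e_A = 51.2 + 0.8e_A, so e_A = 51.2 / 0.2 = 256.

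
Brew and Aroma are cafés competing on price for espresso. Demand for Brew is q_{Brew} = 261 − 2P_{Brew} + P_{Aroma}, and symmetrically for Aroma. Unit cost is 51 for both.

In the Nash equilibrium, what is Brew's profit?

Brew's profit: π = (P_{Brew} − 51)(261 − 2P_{Brew} + P_{Aroma}).
∂π/∂P_{Brew} = 363 − 4P_{Brew} + P_{Aroma} = 0 ⇒ P_{Brew} = 90.75 + 0.25P_{Aroma}.
The game is symmetric, so in equilibrium P_{Aroma} = P_{Brew}: the reaction function gives 0.75P_{Brew} = 90.75, hence P_{Brew} = 121.
q_{Brew} = 261 − 2·121 + 121 = 140.
Profit = (121 − 51)·140 = 9800.

9800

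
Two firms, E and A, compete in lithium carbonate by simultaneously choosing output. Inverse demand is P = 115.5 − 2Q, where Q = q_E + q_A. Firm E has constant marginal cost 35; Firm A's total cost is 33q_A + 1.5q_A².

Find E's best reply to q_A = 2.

Firm E's profit: π = q_E(115.5 − 2(q_E + q_A)) − 35q_E.
∂π/∂q_E = 80.5 − 4q_E − 2q_A = 0, so q_E = 20.125 − 0.5q_A.
At q_A = 2: q_E = 20.125 − 0.5·2 = 19.125.

19.125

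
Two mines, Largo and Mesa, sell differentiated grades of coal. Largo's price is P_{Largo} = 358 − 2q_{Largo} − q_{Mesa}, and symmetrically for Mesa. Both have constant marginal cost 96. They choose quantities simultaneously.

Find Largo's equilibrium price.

200.8

Mine Largo's profit: π = q_{Largo}(358 − 2q_{Largo} − q_{Mesa}) − 96q_{Largo}.
∂π/∂q_{Largo} = 262 − 4q_{Largo} − q_{Mesa} = 0 ⇒ q_{Largo} = 65.5 − 0.25q_{Mesa}.
Setting q_{Largo} = q_{Mesa} in the reaction function: q_{Largo} = 65.5 − 0.25q_{Largo}, so q_{Largo} = 65.5 / 1.25 = 52.4.
P_{Largo} = 358 − 2·52.4 − 52.4 = 200.8.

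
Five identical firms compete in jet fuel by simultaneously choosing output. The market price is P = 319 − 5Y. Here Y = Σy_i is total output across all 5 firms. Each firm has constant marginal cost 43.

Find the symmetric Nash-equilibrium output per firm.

9.2

A representative firm's profit is π_i = y_i(319 − 5Y) − 43y_i, with Y = y_i + Σ_{j≠i} y_j.
First-order condition: 276 − 10y_i − 5Σ_{j≠i} y_j = 0.
With identical firms, set every y_j = y: then 276 − 10y − 20y = 0, i.e. y = 276/30 = 9.2.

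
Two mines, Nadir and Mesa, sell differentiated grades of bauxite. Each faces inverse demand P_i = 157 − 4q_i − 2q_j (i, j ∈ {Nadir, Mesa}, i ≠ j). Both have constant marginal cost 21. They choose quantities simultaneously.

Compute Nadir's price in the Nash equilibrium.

Mine Nadir's profit: π = q_{Nadir}(157 − 4q_{Nadir} − 2q_{Mesa}) − 21q_{Nadir}.
∂π/∂q_{Nadir} = 136 − 8q_{Nadir} − 2q_{Mesa} = 0 ⇒ q_{Nadir} = 17 − 0.25q_{Mesa}.
The game is symmetric, so in equilibrium q_{Mesa} = q_{Nadir}: the reaction function gives 1.25q_{Nadir} = 17, hence q_{Nadir} = 13.6.
P_{Nadir} = 157 − 4·13.6 − 2·13.6 = 75.4.

75.4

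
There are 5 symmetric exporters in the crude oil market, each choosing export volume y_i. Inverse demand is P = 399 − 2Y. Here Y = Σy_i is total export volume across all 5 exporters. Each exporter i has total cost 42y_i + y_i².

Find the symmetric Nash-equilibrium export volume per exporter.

25.5

A representative exporter's profit is π_i = y_i(399 − 2Y) − 42y_i − y_i², with Y = y_i + Σ_{j≠i} y_j.
First-order condition: 357 − 6y_i − 2Σ_{j≠i} y_j = 0.
In a symmetric equilibrium every exporter chooses the same y, so Σ_{j≠i} y_j = 4y. The condition becomes 357 − 14y = 0, giving y = 357/14 = 25.5.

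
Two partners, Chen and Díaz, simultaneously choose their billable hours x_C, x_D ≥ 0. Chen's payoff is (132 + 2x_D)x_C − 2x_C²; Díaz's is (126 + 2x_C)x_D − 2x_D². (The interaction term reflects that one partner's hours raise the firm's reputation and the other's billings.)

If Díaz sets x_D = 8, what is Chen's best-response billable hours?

Expanding Chen's payoff: 132x_C + 2x_Dx_C − 2x_C².
∂π/∂x_C = 132 + 2x_D − 4x_C = 0, so x_C = 33 + 0.5x_D.
At x_D = 8: x_C = 33 + 0.5·8 = 37.

37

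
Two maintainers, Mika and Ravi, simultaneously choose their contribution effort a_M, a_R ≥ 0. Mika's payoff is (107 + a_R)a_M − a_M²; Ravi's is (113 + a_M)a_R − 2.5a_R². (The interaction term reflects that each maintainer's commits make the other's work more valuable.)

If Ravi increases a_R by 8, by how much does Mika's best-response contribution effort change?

4

Expanding Mika's payoff: 107a_M + a_Ra_M − a_M².
∂π/∂a_M = 107 + a_R − 2a_M = 0, so a_M = 53.5 + 0.5a_R.
The reaction-function slope is 0.5, so an 8-unit rise in a_R moves a_M by 0.5 × 8 = 4. Mika's best response rises — the actions are strategic complements.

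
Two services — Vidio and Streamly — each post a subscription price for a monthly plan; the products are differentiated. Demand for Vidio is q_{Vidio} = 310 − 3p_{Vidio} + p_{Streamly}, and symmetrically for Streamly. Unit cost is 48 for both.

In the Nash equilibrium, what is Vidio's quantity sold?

Vidio's profit: π = (p_{Vidio} − 48)(310 − 3p_{Vidio} + p_{Streamly}).
∂π/∂p_{Vidio} = 454 − 6p_{Vidio} + p_{Streamly} = 0 ⇒ p_{Vidio} = 227/3 + (1/6)p_{Streamly}.
By symmetry p_{Streamly} = p_{Vidio}; substituting into the reaction function, (5/6)p_{Vidio} = 227/3 and p_{Vidio} = 90.8.
q_{Vidio} = 310 − 3·90.8 + 90.8 = 128.4.

128.4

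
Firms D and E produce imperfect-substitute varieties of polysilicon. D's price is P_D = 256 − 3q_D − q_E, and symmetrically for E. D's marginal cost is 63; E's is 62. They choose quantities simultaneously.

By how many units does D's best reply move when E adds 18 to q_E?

Firm D's profit: π = q_D(256 − 3q_D − q_E) − 63q_D.
∂π/∂q_D = 193 − 6q_D − q_E = 0 ⇒ q_D = 193/6 − (1/6)q_E.
The reaction-function slope is −1/6, so an 18-unit rise in q_E moves q_D by −1/6 × 18 = −3. D's best response falls — the actions are strategic substitutes.

-3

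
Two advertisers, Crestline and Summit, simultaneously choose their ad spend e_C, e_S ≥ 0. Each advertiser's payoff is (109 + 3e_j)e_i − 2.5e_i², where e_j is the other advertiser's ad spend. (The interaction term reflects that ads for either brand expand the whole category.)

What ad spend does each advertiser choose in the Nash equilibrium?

54.5

Crestline's payoff is (109 + 3e_S)e_C − 2.5e_C².
∂π/∂e_C = 109 + 3e_S − 5e_C = 0, so e_C = 21.8 + 0.6e_S.
Setting e_C = e_S in the reaction function: e_C = 21.8 + 0.6e_C, so e_C = 21.8 / 0.4 = 54.5.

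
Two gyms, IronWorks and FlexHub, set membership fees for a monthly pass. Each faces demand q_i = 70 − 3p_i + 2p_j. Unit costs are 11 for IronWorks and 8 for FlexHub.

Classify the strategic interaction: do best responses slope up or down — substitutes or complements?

strategic complements

IronWorks's profit: π = (p_{IronWorks} − 11)(70 − 3p_{IronWorks} + 2p_{FlexHub}).
∂π/∂p_{IronWorks} = 103 − 6p_{IronWorks} + 2p_{FlexHub} = 0 ⇒ p_{IronWorks} = 103/6 + (1/3)p_{FlexHub}.
The best-response slope dp_{IronWorks}/dp_{FlexHub} = 1/3 > 0: the reaction function is upward-sloping, so the choices are strategic complements.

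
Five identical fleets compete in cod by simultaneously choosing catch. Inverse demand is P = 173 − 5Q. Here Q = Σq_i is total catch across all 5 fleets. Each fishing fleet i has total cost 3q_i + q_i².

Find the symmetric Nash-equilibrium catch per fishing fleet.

5.3125

A representative fishing fleet's profit is π_i = q_i(173 − 5Q) − 3q_i − q_i², with Q = q_i + Σ_{j≠i} q_j.
First-order condition: 170 − 12q_i − 5Σ_{j≠i} q_j = 0.
With identical fishing fleets, set every q_j = q: then 170 − 12q − 20q = 0, i.e. q = 170/32 = 5.3125.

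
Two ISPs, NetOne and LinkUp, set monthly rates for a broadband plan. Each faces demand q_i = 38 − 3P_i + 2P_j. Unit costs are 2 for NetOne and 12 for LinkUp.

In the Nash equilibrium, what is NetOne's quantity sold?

NetOne's profit: π = (P_{NetOne} − 2)(38 − 3P_{NetOne} + 2P_{LinkUp}).
∂π/∂P_{NetOne} = 44 − 6P_{NetOne} + 2P_{LinkUp} = 0 ⇒ P_{NetOne} = 22/3 + (1/3)P_{LinkUp}.
Similarly P_{LinkUp} = 37/3 + (1/3)P_{NetOne}.
Solving the two reaction functions simultaneously: (1 − (1/3)(1/3))P_{NetOne} = 22/3 + (1/3)·(37/3), so (8/9)P_{NetOne} = 103/9 and P_{NetOne} = 12.875.
Then P_{LinkUp} = 37/3 + (1/3)·12.875 = 16.625.
q_{NetOne} = 38 − 3·12.875 + 2·16.625 = 32.625.

32.625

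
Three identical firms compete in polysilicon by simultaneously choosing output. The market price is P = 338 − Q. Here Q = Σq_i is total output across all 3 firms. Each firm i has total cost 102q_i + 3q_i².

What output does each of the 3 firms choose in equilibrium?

A representative firm's profit is π_i = q_i(338 − Q) − 102q_i − 3q_i², with Q = q_i + Σ_{j≠i} q_j.
First-order condition: 236 − 8q_i − Σ_{j≠i} q_j = 0.
Imposing symmetry (q_j = q for all j) turns Σ_{j≠i} q_j into 2q, so 236 = 10q and q = 23.6.

23.6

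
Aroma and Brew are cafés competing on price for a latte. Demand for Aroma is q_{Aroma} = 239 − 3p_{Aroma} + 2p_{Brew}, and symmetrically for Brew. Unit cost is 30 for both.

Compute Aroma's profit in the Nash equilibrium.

8190.1875

Aroma's profit: π = (p_{Aroma} − 30)(239 − 3p_{Aroma} + 2p_{Brew}).
∂π/∂p_{Aroma} = 329 − 6p_{Aroma} + 2p_{Brew} = 0 ⇒ p_{Aroma} = 329/6 + (1/3)p_{Brew}.
By symmetry p_{Brew} = p_{Aroma}; substituting into the reaction function, (2/3)p_{Aroma} = 329/6 and p_{Aroma} = 82.25.
q_{Aroma} = 239 − 3·82.25 + 2·82.25 = 156.75.
Profit = (82.25 − 30)·156.75 = 8190.1875.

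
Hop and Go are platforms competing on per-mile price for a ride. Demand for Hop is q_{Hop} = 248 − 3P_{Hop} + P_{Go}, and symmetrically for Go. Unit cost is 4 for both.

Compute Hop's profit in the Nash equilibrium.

6912

Hop's profit: π = (P_{Hop} − 4)(248 − 3P_{Hop} + P_{Go}).
∂π/∂P_{Hop} = 260 − 6P_{Hop} + P_{Go} = 0 ⇒ P_{Hop} = 130/3 + (1/6)P_{Go}.
Setting P_{Hop} = P_{Go} in the reaction function: P_{Hop} = 130/3 + (1/6)P_{Hop}, so P_{Hop} = (130/3) / (5/6) = 52.
q_{Hop} = 248 − 3·52 + 52 = 144.
Profit = (52 − 4)·144 = 6912.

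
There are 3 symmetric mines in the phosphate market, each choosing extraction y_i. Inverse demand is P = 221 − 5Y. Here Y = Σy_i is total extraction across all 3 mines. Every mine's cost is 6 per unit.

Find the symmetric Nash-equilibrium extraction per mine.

10.75

A representative mine's profit is π_i = y_i(221 − 5Y) − 6y_i, with Y = y_i + Σ_{j≠i} y_j.
First-order condition: 215 − 10y_i − 5Σ_{j≠i} y_j = 0.
With identical mines, set every y_j = y: then 215 − 10y − 10y = 0, i.e. y = 215/20 = 10.75.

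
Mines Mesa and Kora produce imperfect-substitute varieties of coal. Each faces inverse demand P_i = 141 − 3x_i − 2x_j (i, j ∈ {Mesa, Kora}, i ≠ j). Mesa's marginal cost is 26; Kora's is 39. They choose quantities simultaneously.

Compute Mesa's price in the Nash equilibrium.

71.5625

Mine Mesa's profit: π = x_{Mesa}(141 − 3x_{Mesa} − 2x_{Kora}) − 26x_{Mesa}.
∂π/∂x_{Mesa} = 115 − 6x_{Mesa} − 2x_{Kora} = 0 ⇒ x_{Mesa} = 115/6 − (1/3)x_{Kora}.
Similarly x_{Kora} = 17 − (1/3)x_{Mesa}.
Substituting the second reaction function into the first: x_{Mesa} = 115/6 − (1/3)(17 − (1/3)x_{Mesa}), which gives (8/9)x_{Mesa} = 13.5 ⇒ x_{Mesa} = 15.1875.
Then x_{Kora} = 17 − (1/3)·15.1875 = 11.9375.
P_{Mesa} = 141 − 3·15.1875 − 2·11.9375 = 71.5625.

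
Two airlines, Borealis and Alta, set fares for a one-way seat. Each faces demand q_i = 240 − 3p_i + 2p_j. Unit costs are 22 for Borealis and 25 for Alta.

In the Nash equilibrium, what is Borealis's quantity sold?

Borealis's profit: π = (p_{Borealis} − 22)(240 − 3p_{Borealis} + 2p_{Alta}).
∂π/∂p_{Borealis} = 306 − 6p_{Borealis} + 2p_{Alta} = 0 ⇒ p_{Borealis} = 51 + (1/3)p_{Alta}.
Similarly p_{Alta} = 52.5 + (1/3)p_{Borealis}.
Plugging p_{Alta} into Borealis's best response: p_{Borealis} = 51 + (1/3)(52.5 + (1/3)p_{Borealis}) ⇒ (8/9)p_{Borealis} = 68.5, so p_{Borealis} = 77.0625.
Then p_{Alta} = 52.5 + (1/3)·77.0625 = 78.1875.
q_{Borealis} = 240 − 3·77.0625 + 2·78.1875 = 165.1875.

165.1875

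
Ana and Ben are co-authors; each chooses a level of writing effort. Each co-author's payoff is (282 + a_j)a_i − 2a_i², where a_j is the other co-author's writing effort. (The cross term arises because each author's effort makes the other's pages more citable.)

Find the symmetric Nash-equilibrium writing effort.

94

Ana's payoff is (282 + a_B)a_A − 2a_A².
∂π/∂a_A = 282 + a_B − 4a_A = 0, so a_A = 70.5 + 0.25a_B.
By symmetry a_B = a_A; substituting into the reaction function, 0.75a_A = 70.5 and a_A = 94.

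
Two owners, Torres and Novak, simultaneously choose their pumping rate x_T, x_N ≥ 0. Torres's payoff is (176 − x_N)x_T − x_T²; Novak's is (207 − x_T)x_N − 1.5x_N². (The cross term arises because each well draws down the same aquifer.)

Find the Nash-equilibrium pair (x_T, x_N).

Expanding Torres's payoff: 176x_T − x_Nx_T − x_T².
∂π/∂x_T = 176 − x_N − 2x_T = 0, so x_T = 88 − 0.5x_N.
Likewise for Novak: x_N = 69 − (1/3)x_T.
Solving the two reaction functions simultaneously: (1 − (−0.5)(−1/3))x_T = 88 − 0.5·69, so (5/6)x_T = 53.5 and x_T = 64.2.
Then x_N = 69 − (1/3)·64.2 = 47.6.

64.2, 47.6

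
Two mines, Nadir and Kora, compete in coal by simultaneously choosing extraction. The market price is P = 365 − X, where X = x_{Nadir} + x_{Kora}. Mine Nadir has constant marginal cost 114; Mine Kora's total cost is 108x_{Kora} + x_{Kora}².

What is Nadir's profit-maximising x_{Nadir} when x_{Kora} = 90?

80.5

Mine Nadir's profit: π = x_{Nadir}(365 − (x_{Nadir} + x_{Kora})) − 114x_{Nadir}.
∂π/∂x_{Nadir} = 251 − 2x_{Nadir} − x_{Kora} = 0, so x_{Nadir} = 125.5 − 0.5x_{Kora}.
At x_{Kora} = 90: x_{Nadir} = 125.5 − 0.5·90 = 80.5.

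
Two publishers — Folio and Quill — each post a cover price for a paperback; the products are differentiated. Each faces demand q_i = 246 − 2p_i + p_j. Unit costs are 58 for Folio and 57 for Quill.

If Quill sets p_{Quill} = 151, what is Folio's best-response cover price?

Folio's profit: π = (p_{Folio} − 58)(246 − 2p_{Folio} + p_{Quill}).
∂π/∂p_{Folio} = 362 − 4p_{Folio} + p_{Quill} = 0 ⇒ p_{Folio} = 90.5 + 0.25p_{Quill}.
At p_{Quill} = 151: p_{Folio} = 90.5 + 0.25·151 = 128.25.

128.25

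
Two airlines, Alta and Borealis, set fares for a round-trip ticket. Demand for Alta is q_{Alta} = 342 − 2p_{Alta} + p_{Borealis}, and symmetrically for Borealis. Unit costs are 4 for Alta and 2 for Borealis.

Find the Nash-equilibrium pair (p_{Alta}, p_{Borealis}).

116.4, 115.6

Alta's profit: π = (p_{Alta} − 4)(342 − 2p_{Alta} + p_{Borealis}).
∂π/∂p_{Alta} = 350 − 4p_{Alta} + p_{Borealis} = 0 ⇒ p_{Alta} = 87.5 + 0.25p_{Borealis}.
Similarly p_{Borealis} = 86.5 + 0.25p_{Alta}.
Substituting the second reaction function into the first: p_{Alta} = 87.5 + 0.25(86.5 + 0.25p_{Alta}), which gives 0.9375p_{Alta} = 109.125 ⇒ p_{Alta} = 116.4.
Then p_{Borealis} = 86.5 + 0.25·116.4 = 115.6.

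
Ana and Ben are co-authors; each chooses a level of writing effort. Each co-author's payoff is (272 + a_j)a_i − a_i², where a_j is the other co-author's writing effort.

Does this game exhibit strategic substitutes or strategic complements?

strategic complements

Ana's payoff is (272 + a_B)a_A − a_A².
∂π/∂a_A = 272 + a_B − 2a_A = 0, so a_A = 136 + 0.5a_B.
The best-response slope da_A/da_B = 0.5 > 0: the reaction function is upward-sloping, so the choices are strategic complements.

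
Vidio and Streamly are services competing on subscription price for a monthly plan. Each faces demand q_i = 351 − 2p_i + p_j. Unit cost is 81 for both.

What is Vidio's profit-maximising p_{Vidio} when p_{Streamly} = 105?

Vidio's profit: π = (p_{Vidio} − 81)(351 − 2p_{Vidio} + p_{Streamly}).
∂π/∂p_{Vidio} = 513 − 4p_{Vidio} + p_{Streamly} = 0 ⇒ p_{Vidio} = 128.25 + 0.25p_{Streamly}.
At p_{Streamly} = 105: p_{Vidio} = 128.25 + 0.25·105 = 154.5.

154.5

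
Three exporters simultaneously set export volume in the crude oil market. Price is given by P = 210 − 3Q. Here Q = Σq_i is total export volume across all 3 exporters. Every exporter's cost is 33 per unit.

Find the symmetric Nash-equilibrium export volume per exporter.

A representative exporter's profit is π_i = q_i(210 − 3Q) − 33q_i, with Q = q_i + Σ_{j≠i} q_j.
First-order condition: 177 − 6q_i − 3Σ_{j≠i} q_j = 0.
With identical exporters, set every q_j = q: then 177 − 6q − 6q = 0, i.e. q = 177/12 = 14.75.

14.75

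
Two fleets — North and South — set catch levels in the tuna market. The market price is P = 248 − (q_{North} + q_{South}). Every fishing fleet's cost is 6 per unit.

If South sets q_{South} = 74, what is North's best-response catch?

Fishing fleet North's profit: π = q_{North}(248 − (q_{North} + q_{South})) − 6q_{North}.
∂π/∂q_{North} = 242 − 2q_{North} − q_{South} = 0, so q_{North} = 121 − 0.5q_{South}.
At q_{South} = 74: q_{North} = 121 − 0.5·74 = 84.

84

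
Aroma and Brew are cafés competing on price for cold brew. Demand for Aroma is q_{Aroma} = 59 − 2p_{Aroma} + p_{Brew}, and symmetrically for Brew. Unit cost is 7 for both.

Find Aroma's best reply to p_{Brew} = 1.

18.5

Aroma's profit: π = (p_{Aroma} − 7)(59 − 2p_{Aroma} + p_{Brew}).
∂π/∂p_{Aroma} = 73 − 4p_{Aroma} + p_{Brew} = 0 ⇒ p_{Aroma} = 18.25 + 0.25p_{Brew}.
At p_{Brew} = 1: p_{Aroma} = 18.25 + 0.25·1 = 18.5.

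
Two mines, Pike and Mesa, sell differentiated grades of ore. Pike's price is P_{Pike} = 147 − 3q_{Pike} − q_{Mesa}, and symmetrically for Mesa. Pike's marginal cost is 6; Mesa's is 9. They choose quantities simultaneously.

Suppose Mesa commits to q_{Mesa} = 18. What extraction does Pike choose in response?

20.5

Mine Pike's profit: π = q_{Pike}(147 − 3q_{Pike} − q_{Mesa}) − 6q_{Pike}.
∂π/∂q_{Pike} = 141 − 6q_{Pike} − q_{Mesa} = 0 ⇒ q_{Pike} = 23.5 − (1/6)q_{Mesa}.
At q_{Mesa} = 18: q_{Pike} = 23.5 − (1/6)·18 = 20.5.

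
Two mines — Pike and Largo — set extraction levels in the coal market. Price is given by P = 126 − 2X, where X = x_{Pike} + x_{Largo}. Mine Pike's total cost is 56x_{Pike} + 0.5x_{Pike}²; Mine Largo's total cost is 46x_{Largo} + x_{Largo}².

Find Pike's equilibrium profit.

Mine Pike's profit: π = x_{Pike}(126 − 2(x_{Pike} + x_{Largo})) − 56x_{Pike} − 0.5x_{Pike}².
∂π/∂x_{Pike} = 70 − 5x_{Pike} − 2x_{Largo} = 0, so x_{Pike} = 14 − 0.4x_{Largo}.
For Largo: ∂π/∂x_{Largo} = 80 − 6x_{Largo} − 2x_{Pike} = 0 ⇒ x_{Largo} = 40/3 − (1/3)x_{Pike}.
Substituting the second reaction function into the first: x_{Pike} = 14 − 0.4(40/3 − (1/3)x_{Pike}), which gives (13/15)x_{Pike} = 26/3 ⇒ x_{Pike} = 10.
Then x_{Largo} = 40/3 − (1/3)·10 = 10.
Price P = 126 − 2·20 = 86.
Pike's profit: (86 − 56)·10 − 0.5(10)² = 250.

250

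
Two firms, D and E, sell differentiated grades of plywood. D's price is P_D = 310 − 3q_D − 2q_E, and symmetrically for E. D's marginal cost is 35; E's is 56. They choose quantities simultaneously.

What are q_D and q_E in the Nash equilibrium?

Firm D's profit: π = q_D(310 − 3q_D − 2q_E) − 35q_D.
∂π/∂q_D = 275 − 6q_D − 2q_E = 0 ⇒ q_D = 275/6 − (1/3)q_E.
Similarly q_E = 127/3 − (1/3)q_D.
Plugging q_E into D's best response: q_D = 275/6 − (1/3)(127/3 − (1/3)q_D) ⇒ (8/9)q_D = 571/18, so q_D = 35.6875.
Then q_E = 127/3 − (1/3)·35.6875 = 30.4375.

35.6875, 30.4375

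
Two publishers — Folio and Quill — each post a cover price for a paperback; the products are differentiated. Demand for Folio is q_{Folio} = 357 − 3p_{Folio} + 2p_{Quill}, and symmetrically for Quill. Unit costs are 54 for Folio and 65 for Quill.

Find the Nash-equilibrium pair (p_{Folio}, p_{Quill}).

Folio's profit: π = (p_{Folio} − 54)(357 − 3p_{Folio} + 2p_{Quill}).
∂π/∂p_{Folio} = 519 − 6p_{Folio} + 2p_{Quill} = 0 ⇒ p_{Folio} = 86.5 + (1/3)p_{Quill}.
Similarly p_{Quill} = 92 + (1/3)p_{Folio}.
Plugging p_{Quill} into Folio's best response: p_{Folio} = 86.5 + (1/3)(92 + (1/3)p_{Folio}) ⇒ (8/9)p_{Folio} = 703/6, so p_{Folio} = 131.8125.
Then p_{Quill} = 92 + (1/3)·131.8125 = 135.9375.

131.8125, 135.9375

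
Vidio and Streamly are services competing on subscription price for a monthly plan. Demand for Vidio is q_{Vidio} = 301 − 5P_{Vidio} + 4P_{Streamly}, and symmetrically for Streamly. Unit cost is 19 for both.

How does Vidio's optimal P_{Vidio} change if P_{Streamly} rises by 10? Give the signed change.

4

Vidio's profit: π = (P_{Vidio} − 19)(301 − 5P_{Vidio} + 4P_{Streamly}).
∂π/∂P_{Vidio} = 396 − 10P_{Vidio} + 4P_{Streamly} = 0 ⇒ P_{Vidio} = 39.6 + 0.4P_{Streamly}.
The reaction-function slope is 0.4, so a 10-unit rise in P_{Streamly} moves P_{Vidio} by 0.4 × 10 = 4. Vidio's best response rises — the actions are strategic complements.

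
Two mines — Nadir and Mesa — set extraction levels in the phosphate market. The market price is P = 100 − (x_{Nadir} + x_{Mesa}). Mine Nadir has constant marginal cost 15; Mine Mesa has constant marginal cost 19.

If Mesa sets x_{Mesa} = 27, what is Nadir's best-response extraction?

Mine Nadir's profit: π = x_{Nadir}(100 − (x_{Nadir} + x_{Mesa})) − 15x_{Nadir}.
∂π/∂x_{Nadir} = 85 − 2x_{Nadir} − x_{Mesa} = 0, so x_{Nadir} = 42.5 − 0.5x_{Mesa}.
At x_{Mesa} = 27: x_{Nadir} = 42.5 − 0.5·27 = 29.

29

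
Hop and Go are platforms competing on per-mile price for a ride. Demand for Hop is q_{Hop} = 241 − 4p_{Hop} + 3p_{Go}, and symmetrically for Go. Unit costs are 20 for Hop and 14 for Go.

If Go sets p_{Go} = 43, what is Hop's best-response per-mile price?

Hop's profit: π = (p_{Hop} − 20)(241 − 4p_{Hop} + 3p_{Go}).
∂π/∂p_{Hop} = 321 − 8p_{Hop} + 3p_{Go} = 0 ⇒ p_{Hop} = 40.125 + 0.375p_{Go}.
At p_{Go} = 43: p_{Hop} = 40.125 + 0.375·43 = 56.25.

56.25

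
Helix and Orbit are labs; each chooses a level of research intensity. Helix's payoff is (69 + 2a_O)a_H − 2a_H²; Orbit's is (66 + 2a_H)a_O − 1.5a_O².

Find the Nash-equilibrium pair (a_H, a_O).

42.375, 50.25

Expanding Helix's payoff: 69a_H + 2a_Oa_H − 2a_H².
∂π/∂a_H = 69 + 2a_O − 4a_H = 0, so a_H = 17.25 + 0.5a_O.
Likewise for Orbit: a_O = 22 + (2/3)a_H.
Solving the two reaction functions simultaneously: (1 − (0.5)(2/3))a_H = 17.25 + 0.5·22, so (2/3)a_H = 28.25 and a_H = 42.375.
Then a_O = 22 + (2/3)·42.375 = 50.25.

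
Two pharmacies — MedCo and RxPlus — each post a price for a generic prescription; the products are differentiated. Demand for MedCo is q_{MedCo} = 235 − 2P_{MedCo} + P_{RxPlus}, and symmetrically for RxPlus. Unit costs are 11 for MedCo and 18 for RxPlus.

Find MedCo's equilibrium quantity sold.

151.2

MedCo's profit: π = (P_{MedCo} − 11)(235 − 2P_{MedCo} + P_{RxPlus}).
∂π/∂P_{MedCo} = 257 − 4P_{MedCo} + P_{RxPlus} = 0 ⇒ P_{MedCo} = 64.25 + 0.25P_{RxPlus}.
Similarly P_{RxPlus} = 67.75 + 0.25P_{MedCo}.
Solving the two reaction functions simultaneously: (1 − (0.25)(0.25))P_{MedCo} = 64.25 + 0.25·67.75, so 0.9375P_{MedCo} = 81.1875 and P_{MedCo} = 86.6.
Then P_{RxPlus} = 67.75 + 0.25·86.6 = 89.4.
q_{MedCo} = 235 − 2·86.6 + 89.4 = 151.2.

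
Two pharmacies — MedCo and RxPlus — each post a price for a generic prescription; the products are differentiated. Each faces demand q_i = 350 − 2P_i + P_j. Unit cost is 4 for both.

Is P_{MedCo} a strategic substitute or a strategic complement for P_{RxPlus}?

MedCo's profit: π = (P_{MedCo} − 4)(350 − 2P_{MedCo} + P_{RxPlus}).
∂π/∂P_{MedCo} = 358 − 4P_{MedCo} + P_{RxPlus} = 0 ⇒ P_{MedCo} = 89.5 + 0.25P_{RxPlus}.
The best-response slope dP_{MedCo}/dP_{RxPlus} = 0.25 > 0: the reaction function is upward-sloping, so the choices are strategic complements.

strategic complements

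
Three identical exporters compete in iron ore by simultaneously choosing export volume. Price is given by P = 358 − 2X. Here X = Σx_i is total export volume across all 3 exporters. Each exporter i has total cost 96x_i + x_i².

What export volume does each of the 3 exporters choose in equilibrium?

A representative exporter's profit is π_i = x_i(358 − 2X) − 96x_i − x_i², with X = x_i + Σ_{j≠i} x_j.
First-order condition: 262 − 6x_i − 2Σ_{j≠i} x_j = 0.
With identical exporters, set every x_j = x: then 262 − 6x − 4x = 0, i.e. x = 262/10 = 26.2.

26.2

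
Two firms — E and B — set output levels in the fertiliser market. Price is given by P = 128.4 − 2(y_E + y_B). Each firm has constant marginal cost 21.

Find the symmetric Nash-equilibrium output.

Firm E's profit: π = y_E(128.4 − 2(y_E + y_B)) − 21y_E.
∂π/∂y_E = 107.4 − 4y_E − 2y_B = 0, so y_E = 26.85 − 0.5y_B.
The game is symmetric, so in equilibrium y_B = y_E: the reaction function gives 1.5y_E = 26.85, hence y_E = 17.9.

17.9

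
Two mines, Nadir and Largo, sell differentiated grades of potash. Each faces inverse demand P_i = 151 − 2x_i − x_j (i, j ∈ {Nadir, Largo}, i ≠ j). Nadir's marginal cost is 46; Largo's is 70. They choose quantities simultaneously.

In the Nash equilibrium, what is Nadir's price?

91.2

Mine Nadir's profit: π = x_{Nadir}(151 − 2x_{Nadir} − x_{Largo}) − 46x_{Nadir}.
∂π/∂x_{Nadir} = 105 − 4x_{Nadir} − x_{Largo} = 0 ⇒ x_{Nadir} = 26.25 − 0.25x_{Largo}.
Similarly x_{Largo} = 20.25 − 0.25x_{Nadir}.
Solving the two reaction functions simultaneously: (1 − (−0.25)(−0.25))x_{Nadir} = 26.25 − 0.25·20.25, so 0.9375x_{Nadir} = 21.1875 and x_{Nadir} = 22.6.
Then x_{Largo} = 20.25 − 0.25·22.6 = 14.6.
P_{Nadir} = 151 − 2·22.6 − 14.6 = 91.2.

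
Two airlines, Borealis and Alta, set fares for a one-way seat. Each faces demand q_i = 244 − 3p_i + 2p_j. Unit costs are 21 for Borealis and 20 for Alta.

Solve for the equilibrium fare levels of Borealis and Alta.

Borealis's profit: π = (p_{Borealis} − 21)(244 − 3p_{Borealis} + 2p_{Alta}).
∂π/∂p_{Borealis} = 307 − 6p_{Borealis} + 2p_{Alta} = 0 ⇒ p_{Borealis} = 307/6 + (1/3)p_{Alta}.
Similarly p_{Alta} = 152/3 + (1/3)p_{Borealis}.
Substituting the second reaction function into the first: p_{Borealis} = 307/6 + (1/3)(152/3 + (1/3)p_{Borealis}), which gives (8/9)p_{Borealis} = 1225/18 ⇒ p_{Borealis} = 76.5625.
Then p_{Alta} = 152/3 + (1/3)·76.5625 = 76.1875.

76.5625, 76.1875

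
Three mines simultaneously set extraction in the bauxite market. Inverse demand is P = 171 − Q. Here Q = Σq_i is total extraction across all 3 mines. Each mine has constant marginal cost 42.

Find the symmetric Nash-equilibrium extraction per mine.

A representative mine's profit is π_i = q_i(171 − Q) − 42q_i, with Q = q_i + Σ_{j≠i} q_j.
First-order condition: 129 − 2q_i − Σ_{j≠i} q_j = 0.
With identical mines, set every q_j = q: then 129 − 2q − 2q = 0, i.e. q = 129/4 = 32.25.

32.25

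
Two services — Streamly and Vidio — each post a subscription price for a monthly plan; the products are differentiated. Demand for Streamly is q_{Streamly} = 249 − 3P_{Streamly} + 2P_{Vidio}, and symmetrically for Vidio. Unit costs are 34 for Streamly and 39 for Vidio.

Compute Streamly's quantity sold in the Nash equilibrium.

Streamly's profit: π = (P_{Streamly} − 34)(249 − 3P_{Streamly} + 2P_{Vidio}).
∂π/∂P_{Streamly} = 351 − 6P_{Streamly} + 2P_{Vidio} = 0 ⇒ P_{Streamly} = 58.5 + (1/3)P_{Vidio}.
Similarly P_{Vidio} = 61 + (1/3)P_{Streamly}.
Plugging P_{Vidio} into Streamly's best response: P_{Streamly} = 58.5 + (1/3)(61 + (1/3)P_{Streamly}) ⇒ (8/9)P_{Streamly} = 473/6, so P_{Streamly} = 88.6875.
Then P_{Vidio} = 61 + (1/3)·88.6875 = 90.5625.
q_{Streamly} = 249 − 3·88.6875 + 2·90.5625 = 164.0625.

164.0625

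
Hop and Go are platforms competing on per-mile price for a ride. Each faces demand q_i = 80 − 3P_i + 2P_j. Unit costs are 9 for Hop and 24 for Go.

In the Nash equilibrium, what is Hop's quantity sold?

61.6875

Hop's profit: π = (P_{Hop} − 9)(80 − 3P_{Hop} + 2P_{Go}).
∂π/∂P_{Hop} = 107 − 6P_{Hop} + 2P_{Go} = 0 ⇒ P_{Hop} = 107/6 + (1/3)P_{Go}.
Similarly P_{Go} = 76/3 + (1/3)P_{Hop}.
Substituting the second reaction function into the first: P_{Hop} = 107/6 + (1/3)(76/3 + (1/3)P_{Hop}), which gives (8/9)P_{Hop} = 473/18 ⇒ P_{Hop} = 29.5625.
Then P_{Go} = 76/3 + (1/3)·29.5625 = 35.1875.
q_{Hop} = 80 − 3·29.5625 + 2·35.1875 = 61.6875.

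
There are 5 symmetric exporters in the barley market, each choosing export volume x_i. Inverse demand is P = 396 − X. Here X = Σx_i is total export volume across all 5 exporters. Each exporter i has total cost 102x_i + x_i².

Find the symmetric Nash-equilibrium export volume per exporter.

A representative exporter's profit is π_i = x_i(396 − X) − 102x_i − x_i², with X = x_i + Σ_{j≠i} x_j.
First-order condition: 294 − 4x_i − Σ_{j≠i} x_j = 0.
Imposing symmetry (x_j = x for all j) turns Σ_{j≠i} x_j into 4x, so 294 = 8x and x = 36.75.

36.75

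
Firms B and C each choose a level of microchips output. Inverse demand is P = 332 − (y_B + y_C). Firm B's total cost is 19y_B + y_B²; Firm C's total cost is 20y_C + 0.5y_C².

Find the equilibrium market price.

Firm B's profit: π = y_B(332 − (y_B + y_C)) − 19y_B − y_B².
∂π/∂y_B = 313 − 4y_B − y_C = 0, so y_B = 78.25 − 0.25y_C.
For C: ∂π/∂y_C = 312 − 3y_C − y_B = 0 ⇒ y_C = 104 − (1/3)y_B.
Substituting the second reaction function into the first: y_B = 78.25 − 0.25(104 − (1/3)y_B), which gives (11/12)y_B = 52.25 ⇒ y_B = 57.
Then y_C = 104 − (1/3)·57 = 85.
Equilibrium price: P = 332 − 142 = 190.

190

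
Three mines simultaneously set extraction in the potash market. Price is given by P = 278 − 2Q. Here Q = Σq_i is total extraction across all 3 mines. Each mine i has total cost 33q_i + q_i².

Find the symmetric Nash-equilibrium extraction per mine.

24.5

A representative mine's profit is π_i = q_i(278 − 2Q) − 33q_i − q_i², with Q = q_i + Σ_{j≠i} q_j.
First-order condition: 245 − 6q_i − 2Σ_{j≠i} q_j = 0.
With identical mines, set every q_j = q: then 245 − 6q − 4q = 0, i.e. q = 245/10 = 24.5.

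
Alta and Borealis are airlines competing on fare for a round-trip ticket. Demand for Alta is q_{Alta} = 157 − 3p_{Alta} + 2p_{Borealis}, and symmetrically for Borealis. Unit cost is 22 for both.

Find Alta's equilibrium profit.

Alta's profit: π = (p_{Alta} − 22)(157 − 3p_{Alta} + 2p_{Borealis}).
∂π/∂p_{Alta} = 223 − 6p_{Alta} + 2p_{Borealis} = 0 ⇒ p_{Alta} = 223/6 + (1/3)p_{Borealis}.
By symmetry p_{Borealis} = p_{Alta}; substituting into the reaction function, (2/3)p_{Alta} = 223/6 and p_{Alta} = 55.75.
q_{Alta} = 157 − 3·55.75 + 2·55.75 = 101.25.
Profit = (55.75 − 22)·101.25 = 3417.1875.

3417.1875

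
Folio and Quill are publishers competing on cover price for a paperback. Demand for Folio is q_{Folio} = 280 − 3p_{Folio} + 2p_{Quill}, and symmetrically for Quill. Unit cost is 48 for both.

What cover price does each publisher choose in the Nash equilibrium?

Folio's profit: π = (p_{Folio} − 48)(280 − 3p_{Folio} + 2p_{Quill}).
∂π/∂p_{Folio} = 424 − 6p_{Folio} + 2p_{Quill} = 0 ⇒ p_{Folio} = 212/3 + (1/3)p_{Quill}.
Setting p_{Folio} = p_{Quill} in the reaction function: p_{Folio} = 212/3 + (1/3)p_{Folio}, so p_{Folio} = (212/3) / (2/3) = 106.

106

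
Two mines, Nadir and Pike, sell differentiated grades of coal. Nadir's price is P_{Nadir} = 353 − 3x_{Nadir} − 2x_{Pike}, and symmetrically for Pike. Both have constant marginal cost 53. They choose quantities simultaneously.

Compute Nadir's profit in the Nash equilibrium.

4218.75

Mine Nadir's profit: π = x_{Nadir}(353 − 3x_{Nadir} − 2x_{Pike}) − 53x_{Nadir}.
∂π/∂x_{Nadir} = 300 − 6x_{Nadir} − 2x_{Pike} = 0 ⇒ x_{Nadir} = 50 − (1/3)x_{Pike}.
The game is symmetric, so in equilibrium x_{Pike} = x_{Nadir}: the reaction function gives (4/3)x_{Nadir} = 50, hence x_{Nadir} = 37.5.
P_{Nadir} = 353 − 3·37.5 − 2·37.5 = 165.5.
Profit = (165.5 − 53)·37.5 = 4218.75.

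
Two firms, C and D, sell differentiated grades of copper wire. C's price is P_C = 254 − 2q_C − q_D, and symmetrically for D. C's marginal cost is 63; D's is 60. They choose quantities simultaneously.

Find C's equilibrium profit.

Firm C's profit: π = q_C(254 − 2q_C − q_D) − 63q_C.
∂π/∂q_C = 191 − 4q_C − q_D = 0 ⇒ q_C = 47.75 − 0.25q_D.
Similarly q_D = 48.5 − 0.25q_C.
Solving the two reaction functions simultaneously: (1 − (−0.25)(−0.25))q_C = 47.75 − 0.25·48.5, so 0.9375q_C = 35.625 and q_C = 38.
Then q_D = 48.5 − 0.25·38 = 39.
P_C = 254 − 2·38 − 39 = 139.
Profit = (139 − 63)·38 = 2888.

2888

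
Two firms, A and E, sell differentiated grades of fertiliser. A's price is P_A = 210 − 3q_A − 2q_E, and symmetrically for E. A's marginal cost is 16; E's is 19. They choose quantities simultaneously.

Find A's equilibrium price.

Firm A's profit: π = q_A(210 − 3q_A − 2q_E) − 16q_A.
∂π/∂q_A = 194 − 6q_A − 2q_E = 0 ⇒ q_A = 97/3 − (1/3)q_E.
Similarly q_E = 191/6 − (1/3)q_A.
Solving the two reaction functions simultaneously: (1 − (−1/3)(−1/3))q_A = 97/3 − (1/3)·(191/6), so (8/9)q_A = 391/18 and q_A = 24.4375.
Then q_E = 191/6 − (1/3)·24.4375 = 23.6875.
P_A = 210 − 3·24.4375 − 2·23.6875 = 89.3125.

89.3125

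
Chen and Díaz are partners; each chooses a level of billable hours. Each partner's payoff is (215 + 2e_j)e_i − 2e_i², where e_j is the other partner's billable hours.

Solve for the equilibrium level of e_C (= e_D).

Chen's payoff is (215 + 2e_D)e_C − 2e_C².
∂π/∂e_C = 215 + 2e_D − 4e_C = 0, so e_C = 53.75 + 0.5e_D.
The game is symmetric, so in equilibrium e_D = e_C: the reaction function gives 0.5e_C = 53.75, hence e_C = 107.5.

107.5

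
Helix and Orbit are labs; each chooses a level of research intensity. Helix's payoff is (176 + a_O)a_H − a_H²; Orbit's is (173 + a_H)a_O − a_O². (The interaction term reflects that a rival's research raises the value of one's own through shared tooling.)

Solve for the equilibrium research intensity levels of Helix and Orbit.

Expanding Helix's payoff: 176a_H + a_Oa_H − a_H².
∂π/∂a_H = 176 + a_O − 2a_H = 0, so a_H = 88 + 0.5a_O.
Likewise for Orbit: a_O = 86.5 + 0.5a_H.
Plugging a_O into Helix's best response: a_H = 88 + 0.5(86.5 + 0.5a_H) ⇒ 0.75a_H = 131.25, so a_H = 175.
Then a_O = 86.5 + 0.5·175 = 174.

175, 174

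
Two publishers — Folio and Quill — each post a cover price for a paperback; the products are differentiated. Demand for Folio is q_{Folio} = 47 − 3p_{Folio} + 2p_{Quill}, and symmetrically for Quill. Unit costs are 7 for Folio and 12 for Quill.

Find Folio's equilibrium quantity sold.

Folio's profit: π = (p_{Folio} − 7)(47 − 3p_{Folio} + 2p_{Quill}).
∂π/∂p_{Folio} = 68 − 6p_{Folio} + 2p_{Quill} = 0 ⇒ p_{Folio} = 34/3 + (1/3)p_{Quill}.
Similarly p_{Quill} = 83/6 + (1/3)p_{Folio}.
Plugging p_{Quill} into Folio's best response: p_{Folio} = 34/3 + (1/3)(83/6 + (1/3)p_{Folio}) ⇒ (8/9)p_{Folio} = 287/18, so p_{Folio} = 17.9375.
Then p_{Quill} = 83/6 + (1/3)·17.9375 = 19.8125.
q_{Folio} = 47 − 3·17.9375 + 2·19.8125 = 32.8125.

32.8125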